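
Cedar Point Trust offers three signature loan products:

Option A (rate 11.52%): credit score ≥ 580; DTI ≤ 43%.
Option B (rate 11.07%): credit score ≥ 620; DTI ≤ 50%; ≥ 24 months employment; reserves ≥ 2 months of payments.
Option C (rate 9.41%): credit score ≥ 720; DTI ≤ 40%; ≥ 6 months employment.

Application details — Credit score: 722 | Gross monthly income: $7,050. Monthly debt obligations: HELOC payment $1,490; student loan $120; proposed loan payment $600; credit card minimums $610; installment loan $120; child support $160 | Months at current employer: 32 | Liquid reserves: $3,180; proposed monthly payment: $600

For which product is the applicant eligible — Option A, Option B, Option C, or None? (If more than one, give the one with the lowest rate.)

Total debts = (1,490 + 120 + 600 + 610 + 120 + 160) = 3,100; DTI = 3,100/7,050 = 44%.
Reserves = 3,180/600 = 5.3 months.
Option A: score 722 ≥ 580; DTI 44% > 43% → does not qualify.
Option B: score 722 ≥ 620; DTI 44% ≤ 50%; employment 32 ≥ 24 mo; reserves 5.3 ≥ 2 mo → qualifies.
Option C: score 722 ≥ 720; DTI 44% > 40%; employment 32 ≥ 6 mo → does not qualify.

Option B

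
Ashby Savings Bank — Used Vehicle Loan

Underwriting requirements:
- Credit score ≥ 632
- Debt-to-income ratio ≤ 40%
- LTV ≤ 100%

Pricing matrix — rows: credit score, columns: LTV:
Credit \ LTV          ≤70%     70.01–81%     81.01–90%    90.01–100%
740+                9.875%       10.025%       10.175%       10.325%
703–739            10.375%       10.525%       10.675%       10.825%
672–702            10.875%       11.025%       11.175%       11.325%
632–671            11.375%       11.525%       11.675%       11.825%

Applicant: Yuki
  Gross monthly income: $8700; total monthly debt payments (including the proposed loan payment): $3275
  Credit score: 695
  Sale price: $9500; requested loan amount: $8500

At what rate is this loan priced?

Credit score 695 ≥ 632; DTI = 3,275/8,700 = 37.6% ≤ 40%
LTV = 8,500/9,500 = 89.5% ≤ 100%
Credit 695 → row 672–702; LTV 89.5% → column 81.01–90%. Grid cell → 11.175%.

11.175%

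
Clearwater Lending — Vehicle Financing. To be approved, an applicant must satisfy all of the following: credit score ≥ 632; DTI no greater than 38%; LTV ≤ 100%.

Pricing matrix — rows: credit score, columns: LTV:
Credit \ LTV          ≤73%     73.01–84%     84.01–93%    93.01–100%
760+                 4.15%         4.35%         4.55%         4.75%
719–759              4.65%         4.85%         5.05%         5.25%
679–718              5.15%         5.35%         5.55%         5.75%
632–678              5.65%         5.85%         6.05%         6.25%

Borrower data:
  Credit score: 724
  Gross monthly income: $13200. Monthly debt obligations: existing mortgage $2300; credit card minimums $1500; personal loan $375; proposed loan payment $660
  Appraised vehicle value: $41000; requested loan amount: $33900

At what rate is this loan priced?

4.85%

Credit score 724 ≥ 632; Total monthly debts = (2,300 + 1,500 + 375 + 660) = 4,835. DTI: 4,835 ÷ 13,200 = 36.6%, within the 38% cap
Loan-to-value = 33,900/41,000 = 82.7% — pass (100% max)
Row: 724 falls in 719–759. Column: 82.7% falls in 73.01–84%. Rate = 4.85%.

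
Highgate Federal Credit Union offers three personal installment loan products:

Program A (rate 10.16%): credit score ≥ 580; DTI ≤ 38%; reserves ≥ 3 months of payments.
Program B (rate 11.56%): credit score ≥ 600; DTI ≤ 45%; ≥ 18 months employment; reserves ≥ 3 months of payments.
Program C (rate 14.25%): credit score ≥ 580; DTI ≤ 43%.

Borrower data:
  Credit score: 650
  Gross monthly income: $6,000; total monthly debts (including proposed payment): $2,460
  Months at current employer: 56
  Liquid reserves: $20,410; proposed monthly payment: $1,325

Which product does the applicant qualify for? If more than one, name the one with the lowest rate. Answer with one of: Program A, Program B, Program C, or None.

DTI = 2,460/6,000 = 41%.
Reserves = 20,410/1,325 = 15.4 months.
Program A: score 650 ≥ 580; DTI 41% > 38%; reserves 15.4 ≥ 3 mo → does not qualify.
Program B: score 650 ≥ 600; DTI 41% ≤ 45%; employment 56 ≥ 18 mo; reserves 15.4 ≥ 3 mo → qualifies.
Program C: score 650 ≥ 580; DTI 41% ≤ 43% → qualifies.
Qualifying: Program B, Program C. Lowest rate is 11.56% → Program B.

Program B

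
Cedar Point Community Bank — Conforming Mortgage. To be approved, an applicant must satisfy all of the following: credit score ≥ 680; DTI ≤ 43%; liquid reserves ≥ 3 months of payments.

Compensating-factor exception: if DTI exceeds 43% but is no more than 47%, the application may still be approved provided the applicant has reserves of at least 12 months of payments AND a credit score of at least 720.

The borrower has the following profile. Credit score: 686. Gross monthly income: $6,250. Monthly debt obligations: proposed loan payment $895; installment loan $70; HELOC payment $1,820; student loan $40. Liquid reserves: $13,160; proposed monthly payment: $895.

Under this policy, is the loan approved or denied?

Denied

Credit score 686 ≥ 680 (meets base)
Total debts = (895 + 70 + 1,820 + 40) = 2,825. DTI: 2,825 ÷ 6,250 = 45.2%, over the 43% base limit.
Reserves: 13,160 ÷ 895 = 14.7 months (meets 3-month minimum)
DTI 45.2% is within the 43%–47% exception band; checking compensating factors.
Reserves 14.7 ≥ 12 months; credit score 686 < 720.
Override conditions not both satisfied; exception does not apply.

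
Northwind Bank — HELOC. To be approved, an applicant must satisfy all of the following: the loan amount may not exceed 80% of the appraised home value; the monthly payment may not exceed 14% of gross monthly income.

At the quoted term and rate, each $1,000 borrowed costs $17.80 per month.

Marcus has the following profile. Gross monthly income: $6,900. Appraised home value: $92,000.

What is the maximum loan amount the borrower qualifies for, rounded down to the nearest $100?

Payment cap: 14% × $6,900 = $966/month.
At $17.80 per $1,000, that supports 966/17.80 × 1,000 ≈ $54,269 → $54,200.
LTV cap: 80% × $92,000 = $73,600 → $73,600.
Binding constraint: payment-to-income.

$54,200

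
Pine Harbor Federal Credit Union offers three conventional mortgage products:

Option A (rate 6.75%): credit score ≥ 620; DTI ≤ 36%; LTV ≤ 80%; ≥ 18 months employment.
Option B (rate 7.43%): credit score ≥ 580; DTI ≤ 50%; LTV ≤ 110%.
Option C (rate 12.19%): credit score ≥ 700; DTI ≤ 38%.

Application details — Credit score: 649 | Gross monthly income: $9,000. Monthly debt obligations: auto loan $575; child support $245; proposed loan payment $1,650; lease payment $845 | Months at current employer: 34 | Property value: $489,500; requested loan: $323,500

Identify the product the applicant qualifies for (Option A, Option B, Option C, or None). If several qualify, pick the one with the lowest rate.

Option B

Total debts = (575 + 245 + 1,650 + 845) = 3,315; DTI = 3,315/9,000 = 36.8%.
LTV = 323,500/489,500 = 66.1%.
Option A: score 649 ≥ 620; DTI 36.8% > 36%; LTV 66.1% ≤ 80%; employment 34 ≥ 18 mo → does not qualify.
Option B: score 649 ≥ 580; DTI 36.8% ≤ 50%; LTV 66.1% ≤ 110% → qualifies.
Option C: score 649 < 700; DTI 36.8% ≤ 38% → does not qualify.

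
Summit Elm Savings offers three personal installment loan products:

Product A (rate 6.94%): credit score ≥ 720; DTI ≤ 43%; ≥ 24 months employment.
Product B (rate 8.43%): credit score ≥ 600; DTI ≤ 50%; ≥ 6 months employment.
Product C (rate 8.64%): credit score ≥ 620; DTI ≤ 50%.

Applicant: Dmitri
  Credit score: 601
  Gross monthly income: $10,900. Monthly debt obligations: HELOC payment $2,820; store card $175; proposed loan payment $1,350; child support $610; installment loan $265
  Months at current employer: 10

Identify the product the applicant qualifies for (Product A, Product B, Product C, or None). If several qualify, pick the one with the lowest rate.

Product B

Total debts = (2,820 + 175 + 1,350 + 610 + 265) = 5,220; DTI = 5,220/10,900 = 47.9%.
Product A: score 601 < 720; DTI 47.9% > 43%; employment 10 < 24 mo → does not qualify.
Product B: score 601 ≥ 600; DTI 47.9% ≤ 50%; employment 10 ≥ 6 mo → qualifies.
Product C: score 601 < 620; DTI 47.9% ≤ 50% → does not qualify.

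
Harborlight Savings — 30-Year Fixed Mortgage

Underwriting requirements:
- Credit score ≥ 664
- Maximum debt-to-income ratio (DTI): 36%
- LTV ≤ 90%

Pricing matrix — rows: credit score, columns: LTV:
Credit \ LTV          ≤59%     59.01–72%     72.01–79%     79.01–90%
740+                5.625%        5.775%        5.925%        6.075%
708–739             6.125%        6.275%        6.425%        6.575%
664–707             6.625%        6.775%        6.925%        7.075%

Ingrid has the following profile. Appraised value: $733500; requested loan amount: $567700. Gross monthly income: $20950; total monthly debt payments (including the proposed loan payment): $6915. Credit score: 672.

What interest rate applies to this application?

Credit score 672 ≥ 664; DTI = 6,915/20,950 = 33% ≤ 36%
LTV = 567,700/733,500 = 77.4% ≤ 90%
Score 672 is in the 664–707 band; LTV 77.4% is in the 72.01–79% band → 6.925%.

6.925%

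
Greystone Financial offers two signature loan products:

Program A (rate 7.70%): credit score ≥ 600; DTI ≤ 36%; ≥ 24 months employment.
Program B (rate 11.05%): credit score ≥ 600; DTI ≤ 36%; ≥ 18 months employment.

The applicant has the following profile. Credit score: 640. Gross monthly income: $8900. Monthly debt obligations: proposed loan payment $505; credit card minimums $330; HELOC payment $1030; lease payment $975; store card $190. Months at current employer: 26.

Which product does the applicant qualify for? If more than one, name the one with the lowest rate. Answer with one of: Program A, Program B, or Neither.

Total debts = (505 + 330 + 1,030 + 975 + 190) = 3,030; DTI = 3,030/8,900 = 34%.
Program A: score 640 ≥ 600; DTI 34% ≤ 36%; employment 26 ≥ 24 mo → qualifies.
Program B: score 640 ≥ 600; DTI 34% ≤ 36%; employment 26 ≥ 18 mo → qualifies.
Qualifying: Program A, Program B. Lowest rate is 7.70% → Program A.

Program A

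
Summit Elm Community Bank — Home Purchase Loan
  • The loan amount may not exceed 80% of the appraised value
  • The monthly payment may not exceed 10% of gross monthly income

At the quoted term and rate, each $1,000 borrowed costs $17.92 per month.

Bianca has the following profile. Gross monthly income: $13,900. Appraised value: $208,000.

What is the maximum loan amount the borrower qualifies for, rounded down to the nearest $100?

$77,500

Payment cap: 10% × $13,900 = $1,390/month.
At $17.92 per $1,000, that supports 1,390/17.92 × 1,000 ≈ $77,566 → $77,500.
LTV cap: 80% × $208,000 = $166,400 → $166,400.
Binding constraint: payment-to-income.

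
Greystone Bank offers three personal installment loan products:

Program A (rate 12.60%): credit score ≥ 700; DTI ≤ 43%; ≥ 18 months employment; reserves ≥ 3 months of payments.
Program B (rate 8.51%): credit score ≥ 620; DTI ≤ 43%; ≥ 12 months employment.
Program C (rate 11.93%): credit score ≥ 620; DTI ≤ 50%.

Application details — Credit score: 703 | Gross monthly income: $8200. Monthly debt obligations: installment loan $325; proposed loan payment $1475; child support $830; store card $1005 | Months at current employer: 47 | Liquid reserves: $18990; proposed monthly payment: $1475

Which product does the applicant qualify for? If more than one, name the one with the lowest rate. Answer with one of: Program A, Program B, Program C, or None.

Total debts = (325 + 1,475 + 830 + 1,005) = 3,635; DTI = 3,635/8,200 = 44.3%.
Reserves = 18,990/1,475 = 12.9 months.
Program A: score 703 ≥ 700; DTI 44.3% > 43%; employment 47 ≥ 18 mo; reserves 12.9 ≥ 3 mo → does not qualify.
Program B: score 703 ≥ 620; DTI 44.3% > 43%; employment 47 ≥ 12 mo → does not qualify.
Program C: score 703 ≥ 620; DTI 44.3% ≤ 50% → qualifies.

Program C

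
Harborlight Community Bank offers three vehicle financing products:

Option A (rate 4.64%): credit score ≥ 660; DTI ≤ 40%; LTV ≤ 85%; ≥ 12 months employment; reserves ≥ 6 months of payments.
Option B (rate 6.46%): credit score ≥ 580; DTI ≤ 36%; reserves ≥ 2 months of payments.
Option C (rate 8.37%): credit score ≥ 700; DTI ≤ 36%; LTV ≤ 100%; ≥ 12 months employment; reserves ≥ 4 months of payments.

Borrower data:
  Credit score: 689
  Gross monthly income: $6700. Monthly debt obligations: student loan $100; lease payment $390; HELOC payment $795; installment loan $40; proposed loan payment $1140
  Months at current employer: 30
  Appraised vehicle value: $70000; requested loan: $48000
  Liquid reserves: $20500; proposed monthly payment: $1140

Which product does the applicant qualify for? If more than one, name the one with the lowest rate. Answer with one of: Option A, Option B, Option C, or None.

Total debts = (100 + 390 + 795 + 40 + 1,140) = 2,465; DTI = 2,465/6,700 = 36.8%.
LTV = 48,000/70,000 = 68.6%.
Reserves = 20,500/1,140 = 18.0 months.
Option A: score 689 ≥ 660; DTI 36.8% ≤ 40%; LTV 68.6% ≤ 85%; employment 30 ≥ 12 mo; reserves 18.0 ≥ 6 mo → qualifies.
Option B: score 689 ≥ 580; DTI 36.8% > 36%; reserves 18.0 ≥ 2 mo → does not qualify.
Option C: score 689 < 700; DTI 36.8% > 36%; LTV 68.6% ≤ 100%; employment 30 ≥ 12 mo; reserves 18.0 ≥ 4 mo → does not qualify.

Option A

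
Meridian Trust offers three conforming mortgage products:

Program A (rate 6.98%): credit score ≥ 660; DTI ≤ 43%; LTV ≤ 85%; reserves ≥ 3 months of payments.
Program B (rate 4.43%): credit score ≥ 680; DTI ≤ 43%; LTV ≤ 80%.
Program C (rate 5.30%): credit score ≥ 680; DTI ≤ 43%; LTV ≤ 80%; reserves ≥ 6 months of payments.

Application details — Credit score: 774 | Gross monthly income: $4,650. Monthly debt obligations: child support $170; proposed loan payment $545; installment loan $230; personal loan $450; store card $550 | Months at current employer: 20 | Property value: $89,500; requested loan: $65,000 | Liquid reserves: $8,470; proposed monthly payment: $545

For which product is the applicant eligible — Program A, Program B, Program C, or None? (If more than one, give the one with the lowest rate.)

Total debts = (170 + 545 + 230 + 450 + 550) = 1,945; DTI = 1,945/4,650 = 41.8%.
LTV = 65,000/89,500 = 72.6%.
Reserves = 8,470/545 = 15.5 months.
Program A: score 774 ≥ 660; DTI 41.8% ≤ 43%; LTV 72.6% ≤ 85%; reserves 15.5 ≥ 3 mo → qualifies.
Program B: score 774 ≥ 680; DTI 41.8% ≤ 43%; LTV 72.6% ≤ 80% → qualifies.
Program C: score 774 ≥ 680; DTI 41.8% ≤ 43%; LTV 72.6% ≤ 80%; reserves 15.5 ≥ 6 mo → qualifies.
Qualifying: Program A, Program B, Program C. Lowest rate is 4.43% → Program B.

Program B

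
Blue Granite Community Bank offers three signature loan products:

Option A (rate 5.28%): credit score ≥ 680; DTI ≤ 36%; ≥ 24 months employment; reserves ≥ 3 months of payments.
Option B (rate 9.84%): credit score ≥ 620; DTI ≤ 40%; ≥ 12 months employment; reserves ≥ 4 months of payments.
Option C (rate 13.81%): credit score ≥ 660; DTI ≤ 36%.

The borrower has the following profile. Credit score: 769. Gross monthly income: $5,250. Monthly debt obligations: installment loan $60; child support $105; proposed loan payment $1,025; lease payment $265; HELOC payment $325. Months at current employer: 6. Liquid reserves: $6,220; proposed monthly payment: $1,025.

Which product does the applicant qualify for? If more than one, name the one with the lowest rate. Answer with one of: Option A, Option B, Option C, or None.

Total debts = (60 + 105 + 1,025 + 265 + 325) = 1,780; DTI = 1,780/5,250 = 33.9%.
Reserves = 6,220/1,025 = 6.1 months.
Option A: score 769 ≥ 680; DTI 33.9% ≤ 36%; employment 6 < 24 mo; reserves 6.1 ≥ 3 mo → does not qualify.
Option B: score 769 ≥ 620; DTI 33.9% ≤ 40%; employment 6 < 12 mo; reserves 6.1 ≥ 4 mo → does not qualify.
Option C: score 769 ≥ 660; DTI 33.9% ≤ 36% → qualifies.

Option C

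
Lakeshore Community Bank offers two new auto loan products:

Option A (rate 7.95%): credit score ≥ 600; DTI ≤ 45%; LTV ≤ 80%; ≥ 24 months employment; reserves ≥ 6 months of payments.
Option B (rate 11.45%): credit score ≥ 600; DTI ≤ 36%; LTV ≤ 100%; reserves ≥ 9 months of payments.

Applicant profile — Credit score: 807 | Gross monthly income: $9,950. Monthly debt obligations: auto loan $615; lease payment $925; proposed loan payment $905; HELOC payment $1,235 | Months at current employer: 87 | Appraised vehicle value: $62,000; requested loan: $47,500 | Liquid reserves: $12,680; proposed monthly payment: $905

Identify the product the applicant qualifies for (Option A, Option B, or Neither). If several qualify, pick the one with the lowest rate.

Total debts = (615 + 925 + 905 + 1,235) = 3,680; DTI = 3,680/9,950 = 37%.
LTV = 47,500/62,000 = 76.6%.
Reserves = 12,680/905 = 14.0 months.
Option A: score 807 ≥ 600; DTI 37% ≤ 45%; LTV 76.6% ≤ 80%; employment 87 ≥ 24 mo; reserves 14.0 ≥ 6 mo → qualifies.
Option B: score 807 ≥ 600; DTI 37% > 36%; LTV 76.6% ≤ 100%; reserves 14.0 ≥ 9 mo → does not qualify.

Option A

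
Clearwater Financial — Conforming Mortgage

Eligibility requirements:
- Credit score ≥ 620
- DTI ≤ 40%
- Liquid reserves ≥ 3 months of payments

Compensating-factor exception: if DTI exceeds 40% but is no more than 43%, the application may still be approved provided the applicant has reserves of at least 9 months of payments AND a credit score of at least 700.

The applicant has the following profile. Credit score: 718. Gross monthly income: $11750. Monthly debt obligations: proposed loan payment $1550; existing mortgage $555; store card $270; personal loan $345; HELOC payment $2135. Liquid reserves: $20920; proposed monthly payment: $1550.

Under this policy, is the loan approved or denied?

Approved

Credit score 718 ≥ 620 (meets base)
Total debts = (1,550 + 555 + 270 + 345 + 2,135) = 4,855. DTI = 4,855/11,750 = 41.3% > 40% — standard DTI limit exceeded.
Reserves: 20,920 ÷ 1,550 = 13.5 months (meets 3-month minimum)
41.3% falls in the override range (40%–43%), so the compensating-factor test applies.
Override check — reserves: 13.5 mo (ok); score: 718 (ok).
Both override conditions satisfied; DTI exception granted.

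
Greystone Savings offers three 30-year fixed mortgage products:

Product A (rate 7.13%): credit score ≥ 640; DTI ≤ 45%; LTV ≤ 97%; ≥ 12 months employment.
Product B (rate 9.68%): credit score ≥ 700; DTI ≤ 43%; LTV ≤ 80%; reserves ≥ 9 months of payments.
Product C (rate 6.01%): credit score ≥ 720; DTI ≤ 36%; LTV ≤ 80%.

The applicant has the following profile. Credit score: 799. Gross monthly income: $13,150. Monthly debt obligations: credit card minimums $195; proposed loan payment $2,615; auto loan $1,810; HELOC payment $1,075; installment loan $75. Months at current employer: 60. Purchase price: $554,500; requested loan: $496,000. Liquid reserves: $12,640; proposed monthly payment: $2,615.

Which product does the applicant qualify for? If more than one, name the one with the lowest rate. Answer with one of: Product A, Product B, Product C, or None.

Total debts = (195 + 2,615 + 1,810 + 1,075 + 75) = 5,770; DTI = 5,770/13,150 = 43.9%.
LTV = 496,000/554,500 = 89.4%.
Reserves = 12,640/2,615 = 4.8 months.
Product A: score 799 ≥ 640; DTI 43.9% ≤ 45%; LTV 89.4% ≤ 97%; employment 60 ≥ 12 mo → qualifies.
Product B: score 799 ≥ 700; DTI 43.9% > 43%; LTV 89.4% > 80%; reserves 4.8 < 9 mo → does not qualify.
Product C: score 799 ≥ 720; DTI 43.9% > 36%; LTV 89.4% > 80% → does not qualify.

Product A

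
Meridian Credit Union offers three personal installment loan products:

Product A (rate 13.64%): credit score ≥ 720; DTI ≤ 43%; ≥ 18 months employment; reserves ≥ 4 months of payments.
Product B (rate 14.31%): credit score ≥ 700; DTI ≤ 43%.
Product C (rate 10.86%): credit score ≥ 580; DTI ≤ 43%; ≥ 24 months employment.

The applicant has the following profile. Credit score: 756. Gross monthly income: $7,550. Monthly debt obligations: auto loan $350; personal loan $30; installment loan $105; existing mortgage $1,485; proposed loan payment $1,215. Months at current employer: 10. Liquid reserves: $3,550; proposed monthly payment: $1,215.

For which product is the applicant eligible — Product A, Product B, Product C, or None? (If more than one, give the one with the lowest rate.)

Product B

Total debts = (350 + 30 + 105 + 1,485 + 1,215) = 3,185; DTI = 3,185/7,550 = 42.2%.
Reserves = 3,550/1,215 = 2.9 months.
Product A: score 756 ≥ 720; DTI 42.2% ≤ 43%; employment 10 < 18 mo; reserves 2.9 < 4 mo → does not qualify.
Product B: score 756 ≥ 700; DTI 42.2% ≤ 43% → qualifies.
Product C: score 756 ≥ 580; DTI 42.2% ≤ 43%; employment 10 < 24 mo → does not qualify.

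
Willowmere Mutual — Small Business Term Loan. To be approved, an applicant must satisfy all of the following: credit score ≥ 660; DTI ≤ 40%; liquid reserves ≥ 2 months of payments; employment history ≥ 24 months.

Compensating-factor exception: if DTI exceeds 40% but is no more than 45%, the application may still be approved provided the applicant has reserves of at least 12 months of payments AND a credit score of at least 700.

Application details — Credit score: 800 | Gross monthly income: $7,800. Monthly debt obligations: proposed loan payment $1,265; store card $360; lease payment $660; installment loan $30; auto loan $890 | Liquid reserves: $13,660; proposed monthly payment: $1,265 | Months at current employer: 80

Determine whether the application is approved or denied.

Credit score 800 ≥ 660 (meets base)
Total debts = (1,265 + 360 + 660 + 30 + 890) = 3,205. DTI = 3,205/7,800 = 41.1% > 40% — standard DTI limit exceeded.
Reserves = 13,660/1,265 = 10.8 months ≥ 2
Employment 80 ≥ 24 months
41.1% falls in the override range (40%–45%), so the compensating-factor test applies.
Override check — reserves: 10.8 mo (short of 12); score: 800 (ok).
Override conditions not both satisfied; exception does not apply.

Denied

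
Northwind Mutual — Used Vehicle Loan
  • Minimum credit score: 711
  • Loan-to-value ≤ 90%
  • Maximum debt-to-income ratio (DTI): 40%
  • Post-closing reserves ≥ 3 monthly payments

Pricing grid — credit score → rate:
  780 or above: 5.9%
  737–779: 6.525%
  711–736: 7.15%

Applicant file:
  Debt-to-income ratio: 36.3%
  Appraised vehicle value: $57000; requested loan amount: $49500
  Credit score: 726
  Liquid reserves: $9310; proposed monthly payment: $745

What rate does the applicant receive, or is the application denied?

Approved at 7.15%

Credit score 726 ≥ 711 (meets minimum)
DTI 36.3% ≤ 40%
Reserves: 9,310 ÷ 745 = 12.5 months (meets 3-month minimum)
LTV: 49,500 ÷ 57,000 = 86.8%, within 90% cap
All requirements met. Score 726 falls in the 711–736 tier → 7.15%.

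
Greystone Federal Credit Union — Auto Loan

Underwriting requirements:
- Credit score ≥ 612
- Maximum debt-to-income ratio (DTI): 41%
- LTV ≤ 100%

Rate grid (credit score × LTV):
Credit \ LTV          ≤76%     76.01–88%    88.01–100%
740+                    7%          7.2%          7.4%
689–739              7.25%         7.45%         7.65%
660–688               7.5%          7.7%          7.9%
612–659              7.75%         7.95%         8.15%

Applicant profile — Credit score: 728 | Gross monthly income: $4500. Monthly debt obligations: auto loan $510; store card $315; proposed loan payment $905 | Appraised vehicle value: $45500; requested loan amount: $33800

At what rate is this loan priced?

Credit score 728 ≥ 612; Total monthly debts = (510 + 315 + 905) = 1,730. DTI: 1,730 ÷ 4,500 = 38.4%, within the 41% cap
LTV: 33,800 ÷ 45,500 = 74.3%, within 100% cap
Score 728 is in the 689–739 band; LTV 74.3% is in the ≤76% band → 7.25%.

7.25%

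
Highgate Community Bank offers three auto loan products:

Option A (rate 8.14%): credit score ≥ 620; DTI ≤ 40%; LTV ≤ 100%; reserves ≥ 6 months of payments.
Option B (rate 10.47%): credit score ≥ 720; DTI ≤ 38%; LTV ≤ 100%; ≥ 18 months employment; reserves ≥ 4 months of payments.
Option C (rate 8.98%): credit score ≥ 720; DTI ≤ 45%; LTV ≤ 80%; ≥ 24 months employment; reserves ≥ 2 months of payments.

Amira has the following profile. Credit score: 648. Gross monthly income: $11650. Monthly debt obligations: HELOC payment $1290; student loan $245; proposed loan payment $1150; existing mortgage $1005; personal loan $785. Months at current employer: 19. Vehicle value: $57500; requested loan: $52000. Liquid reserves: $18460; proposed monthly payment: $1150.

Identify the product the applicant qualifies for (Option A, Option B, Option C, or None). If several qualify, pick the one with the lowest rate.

Total debts = (1,290 + 245 + 1,150 + 1,005 + 785) = 4,475; DTI = 4,475/11,650 = 38.4%.
LTV = 52,000/57,500 = 90.4%.
Reserves = 18,460/1,150 = 16.1 months.
Option A: score 648 ≥ 620; DTI 38.4% ≤ 40%; LTV 90.4% ≤ 100%; reserves 16.1 ≥ 6 mo → qualifies.
Option B: score 648 < 720; DTI 38.4% > 38%; LTV 90.4% ≤ 100%; employment 19 ≥ 18 mo; reserves 16.1 ≥ 4 mo → does not qualify.
Option C: score 648 < 720; DTI 38.4% ≤ 45%; LTV 90.4% > 80%; employment 19 < 24 mo; reserves 16.1 ≥ 2 mo → does not qualify.

Option A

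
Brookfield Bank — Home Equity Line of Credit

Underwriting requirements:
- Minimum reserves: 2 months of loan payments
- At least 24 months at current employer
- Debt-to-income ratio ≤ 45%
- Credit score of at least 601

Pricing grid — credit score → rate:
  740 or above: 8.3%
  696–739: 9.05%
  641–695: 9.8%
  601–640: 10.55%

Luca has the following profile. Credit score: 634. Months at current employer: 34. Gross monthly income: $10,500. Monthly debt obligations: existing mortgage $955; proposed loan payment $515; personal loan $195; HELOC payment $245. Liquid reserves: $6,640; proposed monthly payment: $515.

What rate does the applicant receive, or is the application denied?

Approved at 10.55%

Credit score 634 ≥ 601 (meets minimum)
Reserves: 6,640 ÷ 515 = 12.9 months (meets 2-month minimum)
Total monthly debts = (955 + 515 + 195 + 245) = 1,910. DTI: 1,910 ÷ 10,500 = 18.2%, within the 45% cap
Employment 34 ≥ 24 months
All requirements met. Score 634 falls in the 601–640 tier → 10.55%.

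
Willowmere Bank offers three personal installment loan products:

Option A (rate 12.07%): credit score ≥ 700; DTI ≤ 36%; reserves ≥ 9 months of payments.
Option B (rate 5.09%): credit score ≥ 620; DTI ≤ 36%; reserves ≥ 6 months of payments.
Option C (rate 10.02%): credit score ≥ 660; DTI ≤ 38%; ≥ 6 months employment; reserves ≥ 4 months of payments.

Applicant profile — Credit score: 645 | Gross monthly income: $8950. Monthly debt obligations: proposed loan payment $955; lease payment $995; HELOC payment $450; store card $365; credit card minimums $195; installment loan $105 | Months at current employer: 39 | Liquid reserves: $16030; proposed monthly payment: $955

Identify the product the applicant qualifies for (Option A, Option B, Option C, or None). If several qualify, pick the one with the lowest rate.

Option B

Total debts = (955 + 995 + 450 + 365 + 195 + 105) = 3,065; DTI = 3,065/8,950 = 34.2%.
Reserves = 16,030/955 = 16.8 months.
Option A: score 645 < 700; DTI 34.2% ≤ 36%; reserves 16.8 ≥ 9 mo → does not qualify.
Option B: score 645 ≥ 620; DTI 34.2% ≤ 36%; reserves 16.8 ≥ 6 mo → qualifies.
Option C: score 645 < 660; DTI 34.2% ≤ 38%; employment 39 ≥ 6 mo; reserves 16.8 ≥ 4 mo → does not qualify.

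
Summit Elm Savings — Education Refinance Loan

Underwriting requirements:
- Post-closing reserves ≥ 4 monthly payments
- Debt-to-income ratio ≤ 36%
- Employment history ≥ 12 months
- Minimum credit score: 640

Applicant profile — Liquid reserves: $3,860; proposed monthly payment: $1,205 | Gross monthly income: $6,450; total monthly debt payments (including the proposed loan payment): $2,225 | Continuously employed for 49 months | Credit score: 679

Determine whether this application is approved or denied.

Denied

Reserves = 3,860/1,205 = 3.2 months < 4
Debt-to-income = 2,225/6,450 = 34.5% — meets 36% limit
Employment 49 ≥ 12 months
Credit score 679 ≥ 640 (meets)
Fails on reserves.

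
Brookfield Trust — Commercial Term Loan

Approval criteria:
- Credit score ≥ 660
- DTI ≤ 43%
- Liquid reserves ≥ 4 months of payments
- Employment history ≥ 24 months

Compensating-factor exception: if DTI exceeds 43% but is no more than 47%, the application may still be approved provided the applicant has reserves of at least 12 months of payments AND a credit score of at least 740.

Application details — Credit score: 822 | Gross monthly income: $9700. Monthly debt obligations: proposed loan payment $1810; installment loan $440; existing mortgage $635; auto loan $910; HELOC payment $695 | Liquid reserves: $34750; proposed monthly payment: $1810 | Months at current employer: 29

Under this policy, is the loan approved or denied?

Approved

Credit score 822 ≥ 660 (meets base)
Total debts = (1,810 + 440 + 635 + 910 + 695) = 4,490. DTI: 4,490 ÷ 9,700 = 46.3%, over the 43% base limit.
Reserves: 34,750 ÷ 1,810 = 19.2 months (meets 4-month minimum)
Employment 29 ≥ 24 months
DTI 46.3% is within the 43%–47% exception band; checking compensating factors.
Reserves 19.2 ≥ 12 months; credit score 822 ≥ 740.
Both override conditions satisfied; DTI exception granted.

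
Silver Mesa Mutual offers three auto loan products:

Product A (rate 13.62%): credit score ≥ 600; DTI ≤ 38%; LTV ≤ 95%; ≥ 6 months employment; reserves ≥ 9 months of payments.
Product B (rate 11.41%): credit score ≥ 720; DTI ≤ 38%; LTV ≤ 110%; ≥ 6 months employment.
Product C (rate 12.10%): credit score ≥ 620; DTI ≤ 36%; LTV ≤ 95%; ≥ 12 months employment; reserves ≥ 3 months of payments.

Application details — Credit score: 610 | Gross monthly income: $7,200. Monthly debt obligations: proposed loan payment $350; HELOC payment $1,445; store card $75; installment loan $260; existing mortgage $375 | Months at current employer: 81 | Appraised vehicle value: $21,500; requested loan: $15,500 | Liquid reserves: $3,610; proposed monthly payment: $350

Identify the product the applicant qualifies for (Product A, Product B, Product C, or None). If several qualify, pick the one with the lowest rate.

Product A

Total debts = (350 + 1,445 + 75 + 260 + 375) = 2,505; DTI = 2,505/7,200 = 34.8%.
LTV = 15,500/21,500 = 72.1%.
Reserves = 3,610/350 = 10.3 months.
Product A: score 610 ≥ 600; DTI 34.8% ≤ 38%; LTV 72.1% ≤ 95%; employment 81 ≥ 6 mo; reserves 10.3 ≥ 9 mo → qualifies.
Product B: score 610 < 720; DTI 34.8% ≤ 38%; LTV 72.1% ≤ 110%; employment 81 ≥ 6 mo → does not qualify.
Product C: score 610 < 620; DTI 34.8% ≤ 36%; LTV 72.1% ≤ 95%; employment 81 ≥ 12 mo; reserves 10.3 ≥ 3 mo → does not qualify.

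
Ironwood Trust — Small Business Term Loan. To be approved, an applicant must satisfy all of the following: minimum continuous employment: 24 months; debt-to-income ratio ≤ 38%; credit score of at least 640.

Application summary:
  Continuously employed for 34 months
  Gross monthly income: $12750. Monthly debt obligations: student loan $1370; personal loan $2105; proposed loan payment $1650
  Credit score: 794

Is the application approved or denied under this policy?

Denied

Employment 34 ≥ 24 months
Total monthly debts = (1,370 + 2,105 + 1,650) = 5,125. Debt-to-income = 5,125/12,750 = 40.2% — over 38% limit
Credit score 794 ≥ 640 (meets)
Fails on DTI.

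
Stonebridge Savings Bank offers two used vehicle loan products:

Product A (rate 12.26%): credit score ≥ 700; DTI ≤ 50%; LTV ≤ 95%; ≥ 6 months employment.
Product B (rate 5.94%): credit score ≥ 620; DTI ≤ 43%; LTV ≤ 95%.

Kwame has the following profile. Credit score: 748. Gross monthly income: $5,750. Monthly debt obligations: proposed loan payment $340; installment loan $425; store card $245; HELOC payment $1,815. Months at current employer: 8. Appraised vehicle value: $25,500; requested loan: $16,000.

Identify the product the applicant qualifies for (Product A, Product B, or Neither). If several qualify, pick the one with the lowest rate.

Product A

Total debts = (340 + 425 + 245 + 1,815) = 2,825; DTI = 2,825/5,750 = 49.1%.
LTV = 16,000/25,500 = 62.7%.
Product A: score 748 ≥ 700; DTI 49.1% ≤ 50%; LTV 62.7% ≤ 95%; employment 8 ≥ 6 mo → qualifies.
Product B: score 748 ≥ 620; DTI 49.1% > 43%; LTV 62.7% ≤ 95% → does not qualify.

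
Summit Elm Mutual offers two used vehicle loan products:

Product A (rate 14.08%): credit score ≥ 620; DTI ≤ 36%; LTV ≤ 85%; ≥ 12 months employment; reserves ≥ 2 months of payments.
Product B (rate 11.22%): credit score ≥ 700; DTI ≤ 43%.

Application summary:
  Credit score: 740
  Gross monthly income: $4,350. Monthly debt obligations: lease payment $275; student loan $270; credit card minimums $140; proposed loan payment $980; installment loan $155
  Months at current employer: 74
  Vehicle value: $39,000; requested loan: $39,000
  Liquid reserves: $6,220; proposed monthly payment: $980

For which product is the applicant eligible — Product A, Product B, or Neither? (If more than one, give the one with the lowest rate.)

Total debts = (275 + 270 + 140 + 980 + 155) = 1,820; DTI = 1,820/4,350 = 41.8%.
LTV = 39,000/39,000 = 100%.
Reserves = 6,220/980 = 6.3 months.
Product A: score 740 ≥ 620; DTI 41.8% > 36%; LTV 100% > 85%; employment 74 ≥ 12 mo; reserves 6.3 ≥ 2 mo → does not qualify.
Product B: score 740 ≥ 700; DTI 41.8% ≤ 43% → qualifies.

Product B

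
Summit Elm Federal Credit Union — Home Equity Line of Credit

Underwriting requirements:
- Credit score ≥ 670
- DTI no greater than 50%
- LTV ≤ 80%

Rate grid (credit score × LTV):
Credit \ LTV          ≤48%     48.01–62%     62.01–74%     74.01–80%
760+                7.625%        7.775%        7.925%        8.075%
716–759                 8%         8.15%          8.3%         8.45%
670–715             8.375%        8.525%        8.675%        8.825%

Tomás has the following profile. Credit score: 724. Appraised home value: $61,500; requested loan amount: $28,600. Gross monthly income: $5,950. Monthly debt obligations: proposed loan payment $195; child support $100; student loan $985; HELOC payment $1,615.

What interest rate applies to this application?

8%

Credit score 724 ≥ 670; Total monthly debts = (195 + 100 + 985 + 1,615) = 2,895. DTI: 2,895 ÷ 5,950 = 48.7%, within the 50% cap
LTV = 28,600/61,500 = 46.5% ≤ 80%
Row: 724 falls in 716–759. Column: 46.5% falls in ≤48%. Rate = 8%.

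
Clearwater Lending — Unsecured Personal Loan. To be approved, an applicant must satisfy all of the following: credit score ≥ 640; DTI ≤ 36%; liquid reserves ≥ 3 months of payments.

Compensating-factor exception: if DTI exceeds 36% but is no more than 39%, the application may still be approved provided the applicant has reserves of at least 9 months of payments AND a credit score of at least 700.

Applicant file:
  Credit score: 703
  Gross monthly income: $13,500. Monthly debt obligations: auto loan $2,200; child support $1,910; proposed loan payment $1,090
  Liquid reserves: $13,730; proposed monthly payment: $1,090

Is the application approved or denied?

Approved

Credit score 703 ≥ 640 (meets base)
Total debts = (2,200 + 1,910 + 1,090) = 5,200. DTI = 5,200/13,500 = 38.5% > 36% — standard DTI limit exceeded.
Reserves: 13,730 ÷ 1,090 = 12.6 months (meets 3-month minimum)
38.5% falls in the override range (36%–39%), so the compensating-factor test applies.
Override check — reserves: 12.6 mo (ok); score: 703 (ok).
Both override conditions satisfied; DTI exception granted.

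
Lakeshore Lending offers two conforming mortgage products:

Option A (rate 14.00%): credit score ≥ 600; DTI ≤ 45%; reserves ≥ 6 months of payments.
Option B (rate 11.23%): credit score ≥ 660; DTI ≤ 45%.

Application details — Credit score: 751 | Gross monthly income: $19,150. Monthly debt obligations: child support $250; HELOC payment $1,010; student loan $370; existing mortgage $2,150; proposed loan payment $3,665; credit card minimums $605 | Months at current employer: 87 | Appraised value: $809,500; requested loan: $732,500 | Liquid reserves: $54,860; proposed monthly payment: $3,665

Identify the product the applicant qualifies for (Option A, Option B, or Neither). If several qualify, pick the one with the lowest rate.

Option B

Total debts = (250 + 1,010 + 370 + 2,150 + 3,665 + 605) = 8,050; DTI = 8,050/19,150 = 42%.
LTV = 732,500/809,500 = 90.5%.
Reserves = 54,860/3,665 = 15.0 months.
Option A: score 751 ≥ 600; DTI 42% ≤ 45%; reserves 15.0 ≥ 6 mo → qualifies.
Option B: score 751 ≥ 660; DTI 42% ≤ 45% → qualifies.
Qualifying: Option A, Option B. Lowest rate is 11.23% → Option B.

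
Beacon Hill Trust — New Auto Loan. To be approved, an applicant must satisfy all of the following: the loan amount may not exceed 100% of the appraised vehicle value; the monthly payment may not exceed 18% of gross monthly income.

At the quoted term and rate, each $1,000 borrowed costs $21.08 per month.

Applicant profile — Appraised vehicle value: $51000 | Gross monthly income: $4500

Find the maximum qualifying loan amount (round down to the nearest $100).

Payment cap: 18% × $4,500 = $810/month.
At $21.08 per $1,000, that supports 810/21.08 × 1,000 ≈ $38,425 → $38,400.
LTV cap: 100% × $51,000 = $51,000 → $51,000.
Binding constraint: payment-to-income.

$38,400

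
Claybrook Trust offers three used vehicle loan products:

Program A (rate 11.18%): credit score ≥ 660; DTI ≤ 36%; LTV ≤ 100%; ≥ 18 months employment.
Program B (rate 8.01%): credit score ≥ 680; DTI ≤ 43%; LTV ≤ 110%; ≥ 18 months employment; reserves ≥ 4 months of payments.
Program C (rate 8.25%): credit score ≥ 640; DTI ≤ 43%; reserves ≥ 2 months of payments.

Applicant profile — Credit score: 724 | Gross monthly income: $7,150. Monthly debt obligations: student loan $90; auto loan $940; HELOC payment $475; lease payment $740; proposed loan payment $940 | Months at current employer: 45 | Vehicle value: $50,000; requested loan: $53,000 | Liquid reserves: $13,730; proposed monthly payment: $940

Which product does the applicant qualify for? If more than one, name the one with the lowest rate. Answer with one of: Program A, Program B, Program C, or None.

None

Total debts = (90 + 940 + 475 + 740 + 940) = 3,185; DTI = 3,185/7,150 = 44.5%.
LTV = 53,000/50,000 = 106%.
Reserves = 13,730/940 = 14.6 months.
Program A: score 724 ≥ 660; DTI 44.5% > 36%; LTV 106% > 100%; employment 45 ≥ 18 mo → does not qualify.
Program B: score 724 ≥ 680; DTI 44.5% > 43%; LTV 106% ≤ 110%; employment 45 ≥ 18 mo; reserves 14.6 ≥ 4 mo → does not qualify.
Program C: score 724 ≥ 640; DTI 44.5% > 43%; reserves 14.6 ≥ 2 mo → does not qualify.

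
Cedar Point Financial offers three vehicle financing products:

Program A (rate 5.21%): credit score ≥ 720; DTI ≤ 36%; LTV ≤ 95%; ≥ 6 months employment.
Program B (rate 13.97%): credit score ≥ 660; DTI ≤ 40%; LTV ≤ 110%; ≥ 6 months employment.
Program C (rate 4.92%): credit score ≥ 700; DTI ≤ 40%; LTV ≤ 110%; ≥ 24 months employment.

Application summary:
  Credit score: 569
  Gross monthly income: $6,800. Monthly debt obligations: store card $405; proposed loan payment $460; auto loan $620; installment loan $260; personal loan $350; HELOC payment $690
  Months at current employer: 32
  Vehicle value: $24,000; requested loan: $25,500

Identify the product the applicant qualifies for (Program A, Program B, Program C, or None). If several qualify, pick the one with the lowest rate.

None

Total debts = (405 + 460 + 620 + 260 + 350 + 690) = 2,785; DTI = 2,785/6,800 = 41%.
LTV = 25,500/24,000 = 106.2%.
Program A: score 569 < 720; DTI 41% > 36%; LTV 106.2% > 95%; employment 32 ≥ 6 mo → does not qualify.
Program B: score 569 < 660; DTI 41% > 40%; LTV 106.2% ≤ 110%; employment 32 ≥ 6 mo → does not qualify.
Program C: score 569 < 700; DTI 41% > 40%; LTV 106.2% ≤ 110%; employment 32 ≥ 24 mo → does not qualify.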